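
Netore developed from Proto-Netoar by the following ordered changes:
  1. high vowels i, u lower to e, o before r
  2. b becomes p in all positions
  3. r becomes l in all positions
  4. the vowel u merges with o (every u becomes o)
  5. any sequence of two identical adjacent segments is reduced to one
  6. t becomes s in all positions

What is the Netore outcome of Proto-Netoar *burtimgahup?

Netore: start from *burtimgahup.
  rule 1 (pre-rhotic lowering): burtimgahup → bortimgahup
  rule 2 (unconditioned shift): bortimgahup → portimgahup
  rule 3 (unconditioned shift): portimgahup → poltimgahup
  rule 4 (vowel merger): poltimgahup → poltimgahop
  rule 5: no change — poltimgahop
  rule 6 (unconditioned shift): poltimgahop → polsimgahop
  ⇒ Netore polsimgahop

polsimgahop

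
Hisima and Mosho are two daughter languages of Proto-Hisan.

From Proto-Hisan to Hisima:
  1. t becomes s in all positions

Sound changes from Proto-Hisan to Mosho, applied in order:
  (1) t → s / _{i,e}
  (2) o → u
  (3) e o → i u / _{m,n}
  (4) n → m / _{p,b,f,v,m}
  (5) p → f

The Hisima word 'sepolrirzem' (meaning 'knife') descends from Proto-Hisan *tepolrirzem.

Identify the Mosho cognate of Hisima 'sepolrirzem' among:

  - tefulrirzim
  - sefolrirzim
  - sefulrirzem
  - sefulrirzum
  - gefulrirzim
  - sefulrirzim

Mosho: *tepolrirzem > sepolrirzem > sepulrirzem > sepulrirzim > sefulrirzim  (by palatalisation, vowel merger, pre-nasal raising, unconditioned shift)
Only 'sefulrirzim' matches the regular Mosho development of *tepolrirzem.

sefulrirzim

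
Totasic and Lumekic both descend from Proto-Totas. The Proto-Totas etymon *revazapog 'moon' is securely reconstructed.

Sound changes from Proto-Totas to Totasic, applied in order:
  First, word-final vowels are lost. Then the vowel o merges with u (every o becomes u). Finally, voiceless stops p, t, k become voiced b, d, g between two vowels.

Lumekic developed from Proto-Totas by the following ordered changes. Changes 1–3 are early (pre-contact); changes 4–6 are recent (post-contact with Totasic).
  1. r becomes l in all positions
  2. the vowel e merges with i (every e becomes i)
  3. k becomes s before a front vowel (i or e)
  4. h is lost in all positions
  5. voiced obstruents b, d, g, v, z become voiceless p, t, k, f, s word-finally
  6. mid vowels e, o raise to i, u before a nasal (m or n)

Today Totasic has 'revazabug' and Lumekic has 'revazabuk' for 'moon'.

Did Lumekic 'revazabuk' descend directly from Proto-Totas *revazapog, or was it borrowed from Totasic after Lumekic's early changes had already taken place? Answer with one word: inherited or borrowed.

borrowed

If inherited, *revazapog would pass through all of Lumekic's changes:
Lumekic: start from *revazapog.
  rule 1 (unconditioned shift): revazapog → levazapog
  rule 2 (vowel merger): levazapog → livazapog
  rule 3: no change — livazapog
  rule 4: no change — livazapog
  rule 5 (final devoicing): livazapog → livazapok
  rule 6: no change — livazapok
  ⇒ Lumekic livazapok
If borrowed from Totasic 'revazabug' after the early changes, it would undergo only the recent ones:
  rule 4 (h-loss): no change (revazabug)
  rule 5 (final devoicing): revazabug → revazabuk
  rule 6 (pre-nasal raising): no change (revazabuk)
  ⇒ as a loan: revazabuk
Lumekic 'revazabuk' matches the loan outcome 'revazabuk', not the inherited 'livazapok' — it skipped the early Lumekic changes, so it was borrowed from Totasic.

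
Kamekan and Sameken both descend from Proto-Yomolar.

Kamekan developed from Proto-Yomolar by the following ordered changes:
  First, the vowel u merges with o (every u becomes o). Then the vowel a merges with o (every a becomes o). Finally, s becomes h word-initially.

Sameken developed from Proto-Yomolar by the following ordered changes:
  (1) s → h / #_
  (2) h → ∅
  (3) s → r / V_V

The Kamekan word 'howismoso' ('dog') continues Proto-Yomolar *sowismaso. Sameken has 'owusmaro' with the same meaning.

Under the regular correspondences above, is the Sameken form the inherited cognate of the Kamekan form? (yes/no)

no

Derive the expected Sameken reflex of *sowismaso:
Sameken: *sowismaso > howismaso > owismaso > owismaro  (by debuccalisation, h-loss, rhotacism)
The regular Sameken reflex would be 'owismaro', but the attested form is 'owusmaro'. The correspondence is irregular, so they are not cognates (the Sameken form has a different source).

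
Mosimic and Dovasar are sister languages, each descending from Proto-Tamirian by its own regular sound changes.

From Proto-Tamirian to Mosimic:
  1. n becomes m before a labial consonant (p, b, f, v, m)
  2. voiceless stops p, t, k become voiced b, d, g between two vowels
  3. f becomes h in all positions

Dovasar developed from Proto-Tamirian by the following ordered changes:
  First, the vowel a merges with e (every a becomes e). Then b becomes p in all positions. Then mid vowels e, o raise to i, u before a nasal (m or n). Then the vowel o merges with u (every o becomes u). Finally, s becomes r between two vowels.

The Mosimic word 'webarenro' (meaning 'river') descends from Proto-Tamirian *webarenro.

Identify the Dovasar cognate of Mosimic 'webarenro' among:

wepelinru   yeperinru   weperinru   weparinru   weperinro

weperinru

Dovasar: start from *webarenro.
  rule 1 (vowel merger): webarenro → weberenro
  rule 2 (unconditioned shift): weberenro → weperenro
  rule 3 (pre-nasal raising): weperenro → weperinro
  rule 4 (vowel merger): weperinro → weperinru
  rule 5: no change — weperinru
  ⇒ Dovasar weperinru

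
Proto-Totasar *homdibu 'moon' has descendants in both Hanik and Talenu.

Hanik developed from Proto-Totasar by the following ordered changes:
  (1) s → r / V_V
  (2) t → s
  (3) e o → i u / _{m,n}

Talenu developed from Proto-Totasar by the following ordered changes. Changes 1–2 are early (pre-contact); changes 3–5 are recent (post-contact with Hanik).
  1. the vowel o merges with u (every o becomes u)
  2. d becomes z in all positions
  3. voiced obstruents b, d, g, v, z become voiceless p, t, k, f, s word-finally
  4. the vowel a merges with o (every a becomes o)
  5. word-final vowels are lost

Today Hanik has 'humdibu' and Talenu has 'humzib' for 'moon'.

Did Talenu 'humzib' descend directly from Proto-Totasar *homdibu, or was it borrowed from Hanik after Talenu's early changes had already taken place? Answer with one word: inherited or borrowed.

inherited

If inherited, *homdibu would pass through all of Talenu's changes:
Talenu: *homdibu > humdibu > humzibu > humzib  (by vowel merger, unconditioned shift, apocope)
If borrowed from Hanik 'humdibu' after the early changes, it would undergo only the recent ones:
  rule 3 (final devoicing): no change (humdibu)
  rule 4 (vowel merger): no change (humdibu)
  rule 5 (apocope): humdibu → humdib
  ⇒ as a loan: humdib
Talenu 'humzib' matches the inherited outcome exactly, so it is an inherited cognate, not a loan.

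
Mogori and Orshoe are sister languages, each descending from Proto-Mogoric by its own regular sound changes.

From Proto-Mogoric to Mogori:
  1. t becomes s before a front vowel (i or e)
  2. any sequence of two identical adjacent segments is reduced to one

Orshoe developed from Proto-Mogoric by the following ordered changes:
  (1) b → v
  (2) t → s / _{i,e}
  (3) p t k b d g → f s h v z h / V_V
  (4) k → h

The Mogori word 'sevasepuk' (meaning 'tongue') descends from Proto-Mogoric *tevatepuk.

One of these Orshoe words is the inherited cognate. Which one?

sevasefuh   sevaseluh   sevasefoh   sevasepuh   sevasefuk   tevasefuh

sevasefuh

Orshoe: start from *tevatepuk.
  rule 1: no change — tevatepuk
  rule 2 (palatalisation): tevatepuk → sevasepuk
  rule 3 (intervocalic lenition): sevasepuk → sevasefuk
  rule 4 (unconditioned shift): sevasefuk → sevasefuh
  ⇒ Orshoe sevasefuh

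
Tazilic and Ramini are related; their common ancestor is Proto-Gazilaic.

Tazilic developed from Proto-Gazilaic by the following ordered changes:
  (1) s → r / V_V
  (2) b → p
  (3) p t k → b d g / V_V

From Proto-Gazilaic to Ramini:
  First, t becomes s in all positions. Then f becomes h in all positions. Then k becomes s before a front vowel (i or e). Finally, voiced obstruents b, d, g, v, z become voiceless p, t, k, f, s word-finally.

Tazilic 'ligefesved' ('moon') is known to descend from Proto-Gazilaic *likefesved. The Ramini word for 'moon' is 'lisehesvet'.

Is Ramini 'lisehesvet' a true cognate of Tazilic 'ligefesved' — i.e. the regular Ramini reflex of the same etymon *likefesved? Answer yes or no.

Derive the expected Ramini reflex of *likefesved:
Ramini: *likefesved > likehesved > lisehesved > lisehesvet  (by unconditioned shift, palatalisation, final devoicing)
Ramini 'lisehesvet' matches the regular reflex exactly, so the pair is cognate.

yes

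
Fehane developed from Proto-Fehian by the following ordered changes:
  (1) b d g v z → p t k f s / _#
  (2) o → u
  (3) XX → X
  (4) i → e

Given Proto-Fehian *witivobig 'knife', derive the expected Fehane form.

wetevubek

Fehane: start from *witivobig.
  rule 1 (final devoicing): witivobig → witivobik
  rule 2 (vowel merger): witivobik → witivubik
  rule 3: no change — witivubik
  rule 4 (vowel merger): witivubik → wetevubek
  ⇒ Fehane wetevubek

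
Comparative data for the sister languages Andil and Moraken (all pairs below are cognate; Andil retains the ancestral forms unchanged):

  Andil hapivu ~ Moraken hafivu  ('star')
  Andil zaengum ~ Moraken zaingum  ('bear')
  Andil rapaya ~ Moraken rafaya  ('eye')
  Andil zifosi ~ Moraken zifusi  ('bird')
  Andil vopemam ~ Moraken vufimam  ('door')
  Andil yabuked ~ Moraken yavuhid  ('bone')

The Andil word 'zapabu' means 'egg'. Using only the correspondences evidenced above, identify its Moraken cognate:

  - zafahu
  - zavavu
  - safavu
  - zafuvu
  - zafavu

zafavu

rapaya ~ rafaya — Andil p corresponds to Moraken f between vowels (before a back vowel).
yabuked ~ yavuhid — Andil b corresponds to Moraken v between vowels (before a back vowel).
Applying these to Andil 'zapabu':
  zapabu → zafabu   (p→f between vowels (before a back vowel))
  zafabu → zafavu   (b→v between vowels (before a back vowel))
So the Moraken cognate is 'zafavu'.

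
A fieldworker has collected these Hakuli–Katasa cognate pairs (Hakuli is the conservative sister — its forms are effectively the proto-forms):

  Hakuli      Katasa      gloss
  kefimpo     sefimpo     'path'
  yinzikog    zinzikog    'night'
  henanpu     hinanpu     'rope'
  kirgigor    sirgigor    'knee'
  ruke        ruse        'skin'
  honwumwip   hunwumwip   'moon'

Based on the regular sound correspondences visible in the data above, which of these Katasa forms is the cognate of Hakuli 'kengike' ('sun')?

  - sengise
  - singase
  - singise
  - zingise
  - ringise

kefimpo ~ sefimpo — Hakuli k corresponds to Katasa s word-initially before a front vowel.
henanpu ~ hinanpu — Hakuli e corresponds to Katasa i after a consonant, before a nasal.
ruke ~ ruse — Hakuli k corresponds to Katasa s between vowels (before a front vowel).
Applying these to Hakuli 'kengike':
  kengike → sengike   (k→s word-initially before a front vowel)
  sengike → singike   (e→i after a consonant, before a nasal)
  singike → singise   (k→s between vowels (before a front vowel))
So the Katasa cognate is 'singise'.

singise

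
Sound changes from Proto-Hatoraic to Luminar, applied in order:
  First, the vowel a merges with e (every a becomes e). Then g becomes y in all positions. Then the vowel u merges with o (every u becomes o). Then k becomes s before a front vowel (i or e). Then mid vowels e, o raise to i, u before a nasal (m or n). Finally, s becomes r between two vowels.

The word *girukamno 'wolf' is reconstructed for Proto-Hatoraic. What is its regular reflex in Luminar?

Luminar: *girukamno > girukemno > yirukemno > yirokemno > yirosemno > yirosimno > yirorimno  (by vowel merger, unconditioned shift, vowel merger, palatalisation, pre-nasal raising, rhotacism)

yirorimno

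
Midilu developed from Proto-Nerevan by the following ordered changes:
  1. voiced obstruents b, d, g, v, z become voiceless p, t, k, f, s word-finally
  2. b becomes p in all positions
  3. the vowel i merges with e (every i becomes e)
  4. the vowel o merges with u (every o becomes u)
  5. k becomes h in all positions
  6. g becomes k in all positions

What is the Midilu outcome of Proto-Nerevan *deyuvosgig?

Midilu: *deyuvosgig > deyuvosgik > deyuvosgek > deyuvusgek > deyuvusgeh > deyuvuskeh  (by final devoicing, vowel merger, vowel merger, unconditioned shift, unconditioned shift)

deyuvuskeh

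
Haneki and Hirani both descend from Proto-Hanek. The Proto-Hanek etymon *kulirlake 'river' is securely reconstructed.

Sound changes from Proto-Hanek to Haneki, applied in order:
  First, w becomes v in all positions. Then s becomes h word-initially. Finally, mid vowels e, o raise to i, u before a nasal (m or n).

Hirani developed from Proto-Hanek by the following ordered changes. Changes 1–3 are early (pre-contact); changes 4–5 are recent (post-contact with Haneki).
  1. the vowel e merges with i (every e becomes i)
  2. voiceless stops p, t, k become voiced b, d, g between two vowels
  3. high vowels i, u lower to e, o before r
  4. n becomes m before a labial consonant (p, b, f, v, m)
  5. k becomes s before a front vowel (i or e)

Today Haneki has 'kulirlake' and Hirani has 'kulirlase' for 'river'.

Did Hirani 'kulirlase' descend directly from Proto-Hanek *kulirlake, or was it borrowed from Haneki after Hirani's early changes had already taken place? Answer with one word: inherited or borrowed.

If inherited, *kulirlake would pass through all of Hirani's changes:
Hirani: start from *kulirlake.
  rule 1 (vowel merger): kulirlake → kulirlaki
  rule 2 (intervocalic voicing): kulirlaki → kulirlagi
  rule 3 (pre-rhotic lowering): kulirlagi → kulerlagi
  rule 4: no change — kulerlagi
  rule 5: no change — kulerlagi
  ⇒ Hirani kulerlagi
If borrowed from Haneki 'kulirlake' after the early changes, it would undergo only the recent ones:
  rule 4 (nasal place assimilation): no change (kulirlake)
  rule 5 (palatalisation): kulirlake → kulirlase
  ⇒ as a loan: kulirlase
Hirani 'kulirlase' matches the loan outcome 'kulirlase', not the inherited 'kulerlagi' — it skipped the early Hirani changes, so it was borrowed from Haneki.

borrowed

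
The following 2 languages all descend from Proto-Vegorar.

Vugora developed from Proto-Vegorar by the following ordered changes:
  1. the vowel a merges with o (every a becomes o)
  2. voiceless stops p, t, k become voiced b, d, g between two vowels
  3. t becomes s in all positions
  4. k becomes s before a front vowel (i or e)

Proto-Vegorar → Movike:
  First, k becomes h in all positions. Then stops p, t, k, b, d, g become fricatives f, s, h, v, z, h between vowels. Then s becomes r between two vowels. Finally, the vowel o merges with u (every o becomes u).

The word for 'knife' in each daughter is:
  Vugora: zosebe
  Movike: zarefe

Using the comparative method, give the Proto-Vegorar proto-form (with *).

*zasepe

Position 2: Vugora has o, Movike has a. Movike preserves a here (none of its changes turn any other segment into a), so the proto-segment is *a.
Position 5: Vugora has b, Movike has f. Taking the neighbouring segments as reconstructed: Vugora b could go back to *p or *b; Movike f could go back to *p or *f — the one source consistent with every daughter is *p.
This points to *zasepe. Verify forward in each daughter:
Vugora: *zasepe > zosepe > zosebe  (by vowel merger, intervocalic voicing)
Movike: *zasepe
  zasepe (rule 1 does not apply)
  zasepe → zasefe   [intervocalic lenition]
  zasefe → zarefe   [rhotacism]
  zarefe (rule 4 does not apply)
  giving Movike zarefe.
*zasepe is the unique common source.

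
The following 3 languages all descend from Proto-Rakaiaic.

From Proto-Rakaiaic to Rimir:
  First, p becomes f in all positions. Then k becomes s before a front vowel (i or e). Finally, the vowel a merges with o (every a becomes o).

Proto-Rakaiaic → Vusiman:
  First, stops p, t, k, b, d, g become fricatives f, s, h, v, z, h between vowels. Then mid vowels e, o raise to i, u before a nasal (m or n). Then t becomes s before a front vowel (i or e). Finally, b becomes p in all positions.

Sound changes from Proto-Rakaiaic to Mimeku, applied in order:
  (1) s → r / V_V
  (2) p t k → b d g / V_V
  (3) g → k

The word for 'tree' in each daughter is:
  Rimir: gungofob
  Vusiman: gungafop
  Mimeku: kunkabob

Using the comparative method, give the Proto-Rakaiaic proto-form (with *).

Position 6: Rimir has f, Vusiman has f, Mimeku has b. Taking the neighbouring segments as reconstructed: Rimir f could go back to *p or *f; Vusiman f could go back to *p or *f; Mimeku b could go back to *p or *b — the one source consistent with every daughter is *p.
Position 1: Rimir has g, Vusiman has g, Mimeku has k. Rimir preserves g here (none of its changes turn any other segment into g), so the proto-segment is *g.
Continuing position by position gives *gungapob; check it forward:
Rimir: *gungapob > gungafob > gungofob  (by unconditioned shift, vowel merger)
Vusiman: *gungapob > gungafob > gungafop  (by intervocalic lenition, unconditioned shift)
Mimeku: *gungapob
  gungapob (rule 1 does not apply)
  gungapob → gungabob   [intervocalic voicing]
  gungabob → kunkabob   [unconditioned shift]
  giving Mimeku kunkabob.
No other proto-form is consistent with every reflex, so the reconstruction is *gungapob.

*gungapob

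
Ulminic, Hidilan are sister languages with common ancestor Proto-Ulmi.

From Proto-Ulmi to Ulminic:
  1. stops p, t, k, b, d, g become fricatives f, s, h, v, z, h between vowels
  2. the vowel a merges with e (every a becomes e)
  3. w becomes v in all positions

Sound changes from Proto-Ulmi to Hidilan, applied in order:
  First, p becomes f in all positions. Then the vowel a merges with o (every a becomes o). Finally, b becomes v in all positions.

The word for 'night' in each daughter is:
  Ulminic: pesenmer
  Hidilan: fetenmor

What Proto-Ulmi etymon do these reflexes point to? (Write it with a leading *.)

Position 7: Ulminic has e, Hidilan has o. Taking the neighbouring segments as reconstructed: Ulminic e could go back to *a or *e; Hidilan o could go back to *a or *o — the one source consistent with every daughter is *a.
Position 3: Ulminic has s, Hidilan has t. Hidilan preserves t here (none of its changes turn any other segment into t), so the proto-segment is *t.
Position 1: Ulminic has p, Hidilan has f. Ulminic preserves p here (none of its changes turn any other segment into p), so the proto-segment is *p.
The remaining positions agree across the daughters. Check the candidate against every language:
Ulminic: *petenmar > pesenmar > pesenmer  (by intervocalic lenition, vowel merger)
Hidilan: *petenmar > fetenmar > fetenmor  (by unconditioned shift, vowel merger)
Only *petenmar yields all of Ulminic pesenmer, Hidilan fetenmor.

*petenmar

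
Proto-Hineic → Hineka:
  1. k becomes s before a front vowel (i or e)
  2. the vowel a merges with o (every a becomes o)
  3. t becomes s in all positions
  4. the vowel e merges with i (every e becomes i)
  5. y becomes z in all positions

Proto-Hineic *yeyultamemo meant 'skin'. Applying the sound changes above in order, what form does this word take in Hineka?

zizulsomimo

Hineka: *yeyultamemo > yeyultomemo > yeyulsomemo > yiyulsomimo > zizulsomimo  (by vowel merger, unconditioned shift, vowel merger, unconditioned shift)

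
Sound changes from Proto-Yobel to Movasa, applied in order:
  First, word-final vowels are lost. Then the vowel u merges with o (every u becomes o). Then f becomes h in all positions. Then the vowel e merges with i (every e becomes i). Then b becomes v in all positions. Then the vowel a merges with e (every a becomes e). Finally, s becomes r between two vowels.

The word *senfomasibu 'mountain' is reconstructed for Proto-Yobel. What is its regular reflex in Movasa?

sinhomeriv

Movasa: *senfomasibu > senfomasib > senhomasib > sinhomasib > sinhomasiv > sinhomesiv > sinhomeriv  (by apocope, unconditioned shift, vowel merger, unconditioned shift, vowel merger, rhotacism)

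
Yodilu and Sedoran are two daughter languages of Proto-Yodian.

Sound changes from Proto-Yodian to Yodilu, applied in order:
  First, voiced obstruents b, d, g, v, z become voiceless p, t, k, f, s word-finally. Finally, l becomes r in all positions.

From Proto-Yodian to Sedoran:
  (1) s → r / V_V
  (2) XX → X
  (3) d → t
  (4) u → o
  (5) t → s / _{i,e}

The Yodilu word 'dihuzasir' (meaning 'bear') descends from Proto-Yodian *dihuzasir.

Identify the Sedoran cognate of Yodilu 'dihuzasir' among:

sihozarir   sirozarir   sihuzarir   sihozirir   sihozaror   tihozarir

sihozarir

Sedoran: *dihuzasir
  dihuzasir → dihuzarir   [rhotacism]
  dihuzarir (rule 2 does not apply)
  dihuzarir → tihuzarir   [unconditioned shift]
  tihuzarir → tihozarir   [vowel merger]
  tihozarir → sihozarir   [palatalisation]
  giving Sedoran sihozarir.
The other candidates each miss or misapply at least one Sedoran change.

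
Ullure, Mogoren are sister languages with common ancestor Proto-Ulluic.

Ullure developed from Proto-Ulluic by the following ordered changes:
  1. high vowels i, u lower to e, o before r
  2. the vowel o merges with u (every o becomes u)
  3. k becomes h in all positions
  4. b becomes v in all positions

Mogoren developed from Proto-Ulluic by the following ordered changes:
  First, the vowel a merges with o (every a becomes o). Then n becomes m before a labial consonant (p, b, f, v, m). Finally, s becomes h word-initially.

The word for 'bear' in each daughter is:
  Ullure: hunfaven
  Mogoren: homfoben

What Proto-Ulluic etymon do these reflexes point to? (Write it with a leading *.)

Position 3: Ullure has n, Mogoren has m. Ullure preserves n here (none of its changes turn any other segment into n), so the proto-segment is *n.
Position 2: Ullure has u, Mogoren has o. Taking the neighbouring segments as reconstructed: Ullure u could go back to *o or *u; Mogoren o could go back to *a or *o — the one source consistent with every daughter is *o.
Position 5: Ullure has a, Mogoren has o. Ullure preserves a here (none of its changes turn any other segment into a), so the proto-segment is *a.
Verify the candidate proto-form against each daughter:
Ullure: *honfaben
  honfaben (rule 1 does not apply)
  honfaben → hunfaben   [vowel merger]
  hunfaben (rule 3 does not apply)
  hunfaben → hunfaven   [unconditioned shift]
  giving Ullure hunfaven.
Mogoren: start from *honfaben.
  rule 1 (vowel merger): honfaben → honfoben
  rule 2 (nasal place assimilation): honfoben → homfoben
  rule 3: no change — homfoben
  ⇒ Mogoren homfoben
Only *honfaben yields all of Ullure hunfaven, Mogoren homfoben.

*honfaben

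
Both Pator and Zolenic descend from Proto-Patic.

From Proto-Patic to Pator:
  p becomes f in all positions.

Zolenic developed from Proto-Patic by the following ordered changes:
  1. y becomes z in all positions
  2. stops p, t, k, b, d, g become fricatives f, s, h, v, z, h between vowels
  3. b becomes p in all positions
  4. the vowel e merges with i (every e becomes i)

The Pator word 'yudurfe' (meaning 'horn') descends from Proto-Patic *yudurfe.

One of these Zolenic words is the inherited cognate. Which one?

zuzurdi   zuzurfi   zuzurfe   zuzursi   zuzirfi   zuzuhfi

zuzurfi

Zolenic: *yudurfe
  yudurfe → zudurfe   [unconditioned shift]
  zudurfe → zuzurfe   [intervocalic lenition]
  zuzurfe (rule 3 does not apply)
  zuzurfe → zuzurfi   [vowel merger]
  giving Zolenic zuzurfi.
Only 'zuzurfi' matches the regular Zolenic development of *yudurfe.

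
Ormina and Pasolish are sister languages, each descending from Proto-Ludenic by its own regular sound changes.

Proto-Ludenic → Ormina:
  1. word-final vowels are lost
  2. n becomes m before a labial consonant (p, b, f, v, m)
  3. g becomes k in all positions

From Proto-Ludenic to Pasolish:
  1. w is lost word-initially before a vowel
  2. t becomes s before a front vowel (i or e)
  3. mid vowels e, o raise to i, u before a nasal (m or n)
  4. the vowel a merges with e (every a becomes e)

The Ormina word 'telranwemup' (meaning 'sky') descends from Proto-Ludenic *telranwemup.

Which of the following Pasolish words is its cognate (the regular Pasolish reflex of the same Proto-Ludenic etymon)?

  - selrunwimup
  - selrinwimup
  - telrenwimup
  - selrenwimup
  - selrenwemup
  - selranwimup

selrenwimup

Pasolish: start from *telranwemup.
  rule 1: no change — telranwemup
  rule 2 (palatalisation): telranwemup → selranwemup
  rule 3 (pre-nasal raising): selranwemup → selranwimup
  rule 4 (vowel merger): selranwimup → selrenwimup
  ⇒ Pasolish selrenwimup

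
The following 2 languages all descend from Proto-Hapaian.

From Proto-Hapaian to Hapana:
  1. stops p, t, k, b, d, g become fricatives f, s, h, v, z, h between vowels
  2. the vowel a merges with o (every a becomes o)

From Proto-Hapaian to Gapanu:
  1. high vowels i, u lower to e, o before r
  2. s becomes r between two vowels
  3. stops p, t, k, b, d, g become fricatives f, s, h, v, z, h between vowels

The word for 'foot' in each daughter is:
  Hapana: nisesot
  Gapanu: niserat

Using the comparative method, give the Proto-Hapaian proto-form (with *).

Position 3: Hapana has s, Gapanu has s. Taking the neighbouring segments as reconstructed: Hapana s could go back to *t or *s; Gapanu s can only go back to *t — the one source consistent with every daughter is *t.
Position 5: Hapana has s, Gapanu has r. Taking the neighbouring segments as reconstructed: Hapana s could go back to *t or *s; Gapanu r could go back to *s or *r — the one source consistent with every daughter is *s.
Position 6: Hapana has o, Gapanu has a. Gapanu preserves a here (none of its changes turn any other segment into a), so the proto-segment is *a.
This points to *nitesat. Verify forward in each daughter:
Hapana: start from *nitesat.
  rule 1 (intervocalic lenition): nitesat → nisesat
  rule 2 (vowel merger): nisesat → nisesot
  ⇒ Hapana nisesot
Gapanu: *nitesat
  nitesat (rule 1 does not apply)
  nitesat → niterat   [rhotacism]
  niterat → niserat   [intervocalic lenition]
  giving Gapanu niserat.
*nitesat is the unique common source.

*nitesat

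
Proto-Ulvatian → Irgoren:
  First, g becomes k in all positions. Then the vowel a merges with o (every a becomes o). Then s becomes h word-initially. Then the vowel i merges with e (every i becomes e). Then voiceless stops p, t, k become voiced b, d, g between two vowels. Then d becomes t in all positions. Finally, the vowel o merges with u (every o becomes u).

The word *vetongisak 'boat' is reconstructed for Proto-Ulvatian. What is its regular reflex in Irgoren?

Irgoren: *vetongisak > vetonkisak > vetonkisok > vetonkesok > vedonkesok > vetonkesok > vetunkesuk  (by unconditioned shift, vowel merger, vowel merger, intervocalic voicing, unconditioned shift, vowel merger)

vetunkesuk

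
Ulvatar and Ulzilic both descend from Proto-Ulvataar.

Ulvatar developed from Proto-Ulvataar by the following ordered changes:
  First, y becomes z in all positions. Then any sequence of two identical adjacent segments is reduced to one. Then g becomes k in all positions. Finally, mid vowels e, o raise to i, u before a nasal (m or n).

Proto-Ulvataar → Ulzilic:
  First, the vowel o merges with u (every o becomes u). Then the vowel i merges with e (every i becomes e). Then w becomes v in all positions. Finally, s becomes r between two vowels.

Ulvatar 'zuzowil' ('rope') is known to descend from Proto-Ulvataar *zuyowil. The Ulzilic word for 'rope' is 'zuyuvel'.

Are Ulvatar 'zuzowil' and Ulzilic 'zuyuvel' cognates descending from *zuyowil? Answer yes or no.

Derive the expected Ulzilic reflex of *zuyowil:
Ulzilic: *zuyowil > zuyuwil > zuyuwel > zuyuvel  (by vowel merger, vowel merger, unconditioned shift)
Ulzilic 'zuyuvel' matches the regular reflex exactly, so the pair is cognate.

yes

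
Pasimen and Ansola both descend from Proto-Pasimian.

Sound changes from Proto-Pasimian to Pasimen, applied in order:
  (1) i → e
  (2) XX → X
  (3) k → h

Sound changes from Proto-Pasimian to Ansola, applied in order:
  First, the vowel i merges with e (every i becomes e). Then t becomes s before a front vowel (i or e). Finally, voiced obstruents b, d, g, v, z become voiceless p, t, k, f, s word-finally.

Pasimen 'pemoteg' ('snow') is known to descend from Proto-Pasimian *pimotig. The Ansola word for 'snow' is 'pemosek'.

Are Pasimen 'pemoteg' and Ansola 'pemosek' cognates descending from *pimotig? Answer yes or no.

Derive the expected Ansola reflex of *pimotig:
Ansola: *pimotig
  pimotig → pemoteg   [vowel merger]
  pemoteg → pemoseg   [palatalisation]
  pemoseg → pemosek   [final devoicing]
  giving Ansola pemosek.
Ansola 'pemosek' matches the regular reflex exactly, so the pair is cognate.

yes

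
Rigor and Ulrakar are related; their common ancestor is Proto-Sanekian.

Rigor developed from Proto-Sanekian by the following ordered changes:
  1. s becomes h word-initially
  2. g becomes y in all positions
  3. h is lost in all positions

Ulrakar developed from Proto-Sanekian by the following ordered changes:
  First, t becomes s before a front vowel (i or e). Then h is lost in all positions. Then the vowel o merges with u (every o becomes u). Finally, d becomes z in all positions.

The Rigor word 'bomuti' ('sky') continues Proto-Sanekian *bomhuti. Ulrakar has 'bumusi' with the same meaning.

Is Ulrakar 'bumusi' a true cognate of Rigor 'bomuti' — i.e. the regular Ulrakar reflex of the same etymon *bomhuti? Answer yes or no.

Derive the expected Ulrakar reflex of *bomhuti:
Ulrakar: start from *bomhuti.
  rule 1 (palatalisation): bomhuti → bomhusi
  rule 2 (h-loss): bomhusi → bomusi
  rule 3 (vowel merger): bomusi → bumusi
  rule 4: no change — bumusi
  ⇒ Ulrakar bumusi
Ulrakar 'bumusi' matches the regular reflex exactly, so the pair is cognate.

yes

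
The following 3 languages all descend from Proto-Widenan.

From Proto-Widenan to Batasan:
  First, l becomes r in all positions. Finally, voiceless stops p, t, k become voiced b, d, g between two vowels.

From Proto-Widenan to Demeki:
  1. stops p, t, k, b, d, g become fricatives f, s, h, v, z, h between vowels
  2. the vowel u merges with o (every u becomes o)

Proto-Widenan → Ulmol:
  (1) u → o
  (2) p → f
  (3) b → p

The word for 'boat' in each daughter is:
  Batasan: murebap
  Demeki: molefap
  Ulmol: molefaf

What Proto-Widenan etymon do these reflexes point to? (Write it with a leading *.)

*mulepap

Position 3: Batasan has r, Demeki has l, Ulmol has l. Demeki preserves l here (none of its changes turn any other segment into l), so the proto-segment is *l.
Position 5: Batasan has b, Demeki has f, Ulmol has f. Taking the neighbouring segments as reconstructed: Batasan b could go back to *p or *b; Demeki f could go back to *p or *f; Ulmol f could go back to *p or *f — the one source consistent with every daughter is *p.
Position 7: Batasan has p, Demeki has p, Ulmol has f. Batasan preserves p here (none of its changes turn any other segment into p), so the proto-segment is *p.
Verify the candidate proto-form against each daughter:
Batasan: *mulepap
  mulepap → murepap   [unconditioned shift]
  murepap → murebap   [intervocalic voicing]
  giving Batasan murebap.
Demeki: *mulepap
  mulepap → mulefap   [intervocalic lenition]
  mulefap → molefap   [vowel merger]
  giving Demeki molefap.
Ulmol: *mulepap > molepap > molefaf  (by vowel merger, unconditioned shift)
Only *mulepap yields all of Batasan murebap, Demeki molefap, Ulmol molefaf.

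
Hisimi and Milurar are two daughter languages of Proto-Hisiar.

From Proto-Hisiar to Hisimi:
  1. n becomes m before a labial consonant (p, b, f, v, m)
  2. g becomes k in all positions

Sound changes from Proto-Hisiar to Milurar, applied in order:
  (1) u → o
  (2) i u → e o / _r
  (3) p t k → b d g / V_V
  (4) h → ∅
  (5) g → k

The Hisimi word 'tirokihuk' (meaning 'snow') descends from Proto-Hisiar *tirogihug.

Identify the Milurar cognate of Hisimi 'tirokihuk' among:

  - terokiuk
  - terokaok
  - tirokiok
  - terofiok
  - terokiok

terokiok

Milurar: *tirogihug > tirogihog > terogihog > terogiog > terokiok  (by vowel merger, pre-rhotic lowering, h-loss, unconditioned shift)
Only 'terokiok' matches the regular Milurar development of *tirogihug.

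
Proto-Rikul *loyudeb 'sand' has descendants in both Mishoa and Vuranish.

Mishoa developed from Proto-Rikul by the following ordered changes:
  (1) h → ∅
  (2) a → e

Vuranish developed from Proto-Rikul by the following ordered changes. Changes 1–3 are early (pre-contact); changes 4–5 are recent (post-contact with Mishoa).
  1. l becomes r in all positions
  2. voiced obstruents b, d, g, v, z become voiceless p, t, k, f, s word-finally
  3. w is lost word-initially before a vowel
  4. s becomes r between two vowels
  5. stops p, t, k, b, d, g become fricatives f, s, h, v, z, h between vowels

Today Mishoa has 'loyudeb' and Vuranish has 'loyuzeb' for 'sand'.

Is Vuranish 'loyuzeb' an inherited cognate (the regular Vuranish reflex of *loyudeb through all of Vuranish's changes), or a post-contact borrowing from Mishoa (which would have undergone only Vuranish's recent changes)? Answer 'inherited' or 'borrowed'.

If inherited, *loyudeb would pass through all of Vuranish's changes:
Vuranish: *loyudeb > royudeb > royudep > royuzep  (by unconditioned shift, final devoicing, intervocalic lenition)
If borrowed from Mishoa 'loyudeb' after the early changes, it would undergo only the recent ones:
  rule 4 (rhotacism): no change (loyudeb)
  rule 5 (intervocalic lenition): loyudeb → loyuzeb
  ⇒ as a loan: loyuzeb
Vuranish 'loyuzeb' matches the loan outcome 'loyuzeb', not the inherited 'royuzep' — it skipped the early Vuranish changes, so it was borrowed from Mishoa.

borrowed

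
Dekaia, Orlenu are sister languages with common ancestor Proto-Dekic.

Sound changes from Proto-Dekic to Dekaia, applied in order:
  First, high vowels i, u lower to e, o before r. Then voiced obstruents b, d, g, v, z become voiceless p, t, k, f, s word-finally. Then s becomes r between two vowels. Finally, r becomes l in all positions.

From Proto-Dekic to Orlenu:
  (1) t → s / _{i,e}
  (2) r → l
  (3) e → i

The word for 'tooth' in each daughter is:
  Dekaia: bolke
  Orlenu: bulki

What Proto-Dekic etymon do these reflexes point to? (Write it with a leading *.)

Position 5: Dekaia has e, Orlenu has i. Taking the neighbouring segments as reconstructed: Dekaia e can only go back to *e; Orlenu i could go back to *e or *i — the one source consistent with every daughter is *e.
Position 2: Dekaia has o, Orlenu has u. Orlenu preserves u here (none of its changes turn any other segment into u), so the proto-segment is *u.
This points to *burke. Verify forward in each daughter:
Dekaia: *burke
  burke → borke   [pre-rhotic lowering]
  borke (rule 2 does not apply)
  borke (rule 3 does not apply)
  borke → bolke   [unconditioned shift]
  giving Dekaia bolke.
Orlenu: *burke
  burke (rule 1 does not apply)
  burke → bulke   [unconditioned shift]
  bulke → bulki   [vowel merger]
  giving Orlenu bulki.
Only *burke yields all of Dekaia bolke, Orlenu bulki.

*burke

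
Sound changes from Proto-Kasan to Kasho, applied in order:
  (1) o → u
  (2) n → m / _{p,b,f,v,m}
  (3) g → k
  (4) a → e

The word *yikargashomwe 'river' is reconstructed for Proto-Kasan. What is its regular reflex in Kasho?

Kasho: start from *yikargashomwe.
  rule 1 (vowel merger): yikargashomwe → yikargashumwe
  rule 2: no change — yikargashumwe
  rule 3 (unconditioned shift): yikargashumwe → yikarkashumwe
  rule 4 (vowel merger): yikarkashumwe → yikerkeshumwe
  ⇒ Kasho yikerkeshumwe

yikerkeshumwe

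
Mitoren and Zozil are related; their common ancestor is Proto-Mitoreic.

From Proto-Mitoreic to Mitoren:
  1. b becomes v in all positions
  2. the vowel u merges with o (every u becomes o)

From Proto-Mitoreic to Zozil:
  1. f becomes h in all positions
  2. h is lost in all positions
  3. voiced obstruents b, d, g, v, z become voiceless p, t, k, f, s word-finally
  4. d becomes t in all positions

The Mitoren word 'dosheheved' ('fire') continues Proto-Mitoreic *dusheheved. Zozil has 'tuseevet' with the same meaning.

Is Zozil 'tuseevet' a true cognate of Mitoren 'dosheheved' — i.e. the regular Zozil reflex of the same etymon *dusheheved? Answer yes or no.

yes

Derive the expected Zozil reflex of *dusheheved:
Zozil: *dusheheved
  dusheheved (rule 1 does not apply)
  dusheheved → duseeved   [h-loss]
  duseeved → duseevet   [final devoicing]
  duseevet → tuseevet   [unconditioned shift]
  giving Zozil tuseevet.
Zozil 'tuseevet' matches the regular reflex exactly, so the pair is cognate.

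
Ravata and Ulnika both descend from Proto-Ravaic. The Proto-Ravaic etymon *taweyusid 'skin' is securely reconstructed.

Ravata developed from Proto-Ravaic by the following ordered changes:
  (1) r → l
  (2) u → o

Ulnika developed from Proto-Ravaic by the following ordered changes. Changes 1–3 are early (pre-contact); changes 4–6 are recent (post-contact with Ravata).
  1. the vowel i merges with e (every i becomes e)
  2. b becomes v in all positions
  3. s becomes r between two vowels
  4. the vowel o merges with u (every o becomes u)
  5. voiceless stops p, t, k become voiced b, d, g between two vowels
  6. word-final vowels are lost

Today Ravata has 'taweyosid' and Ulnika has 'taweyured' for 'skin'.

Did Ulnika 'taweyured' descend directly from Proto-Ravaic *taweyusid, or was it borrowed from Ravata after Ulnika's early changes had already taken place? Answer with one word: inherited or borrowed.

inherited

If inherited, *taweyusid would pass through all of Ulnika's changes:
Ulnika: start from *taweyusid.
  rule 1 (vowel merger): taweyusid → taweyused
  rule 2: no change — taweyused
  rule 3 (rhotacism): taweyused → taweyured
  rule 4: no change — taweyured
  rule 5: no change — taweyured
  rule 6: no change — taweyured
  ⇒ Ulnika taweyured
If borrowed from Ravata 'taweyosid' after the early changes, it would undergo only the recent ones:
  rule 4 (vowel merger): taweyosid → taweyusid
  rule 5 (intervocalic voicing): no change (taweyusid)
  rule 6 (apocope): no change (taweyusid)
  ⇒ as a loan: taweyusid
Ulnika 'taweyured' matches the inherited outcome exactly, so it is an inherited cognate, not a loan.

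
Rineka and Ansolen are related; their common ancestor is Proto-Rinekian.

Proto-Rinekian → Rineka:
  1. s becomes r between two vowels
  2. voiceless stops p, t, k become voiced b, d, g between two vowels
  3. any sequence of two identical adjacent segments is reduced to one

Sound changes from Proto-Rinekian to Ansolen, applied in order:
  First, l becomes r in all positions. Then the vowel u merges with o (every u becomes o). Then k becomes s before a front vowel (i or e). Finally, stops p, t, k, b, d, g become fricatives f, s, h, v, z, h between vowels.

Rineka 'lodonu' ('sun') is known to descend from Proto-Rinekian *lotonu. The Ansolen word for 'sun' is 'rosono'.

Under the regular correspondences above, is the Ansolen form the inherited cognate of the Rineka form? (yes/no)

yes

Derive the expected Ansolen reflex of *lotonu:
Ansolen: *lotonu
  lotonu → rotonu   [unconditioned shift]
  rotonu → rotono   [vowel merger]
  rotono (rule 3 does not apply)
  rotono → rosono   [intervocalic lenition]
  giving Ansolen rosono.
Ansolen 'rosono' matches the regular reflex exactly, so the pair is cognate.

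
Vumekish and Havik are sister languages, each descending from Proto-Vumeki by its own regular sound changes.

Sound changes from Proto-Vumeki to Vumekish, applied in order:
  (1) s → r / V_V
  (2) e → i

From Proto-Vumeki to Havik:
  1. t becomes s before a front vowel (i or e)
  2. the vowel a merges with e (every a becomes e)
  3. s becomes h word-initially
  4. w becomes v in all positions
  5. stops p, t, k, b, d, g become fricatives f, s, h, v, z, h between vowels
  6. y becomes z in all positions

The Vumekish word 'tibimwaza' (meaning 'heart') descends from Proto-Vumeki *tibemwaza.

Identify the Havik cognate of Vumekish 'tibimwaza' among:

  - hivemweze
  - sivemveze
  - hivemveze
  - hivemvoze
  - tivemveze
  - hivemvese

Havik: *tibemwaza
  tibemwaza → sibemwaza   [palatalisation]
  sibemwaza → sibemweze   [vowel merger]
  sibemweze → hibemweze   [debuccalisation]
  hibemweze → hibemveze   [unconditioned shift]
  hibemveze → hivemveze   [intervocalic lenition]
  hivemveze (rule 6 does not apply)
  giving Havik hivemveze.

hivemveze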